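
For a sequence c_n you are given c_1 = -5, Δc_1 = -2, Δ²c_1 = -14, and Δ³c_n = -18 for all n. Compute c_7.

-587

Build the table forward from the leading diagonal:
Δ³: -18, -18, -18, -18, -18, -18, -18
Δ²: -14, -32, -50, -68, -86, -104, -122
Δ: -2, -16, -48, -98, -166, -252, -356
c: -5, -7, -23, -71, -169, -335, -587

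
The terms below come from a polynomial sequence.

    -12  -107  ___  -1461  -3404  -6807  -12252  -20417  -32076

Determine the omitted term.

-492

Using the last 6 terms:
-1943  -3403  -5445  -8165  -11659
-1460  -2042  -2720  -3494
-582  -678  -774
-96  -96
Constant fourth difference = -96.
Extend backward: -582 + 96 = -486;  -1460 + 486 = -974;  -1943 + 974 = -969;  -1461 + 969 = -492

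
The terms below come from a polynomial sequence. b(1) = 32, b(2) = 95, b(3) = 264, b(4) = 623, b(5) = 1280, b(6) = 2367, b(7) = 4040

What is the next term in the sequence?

D1: 63 , 169 , 359 , 657 , 1087 , 1673
D2: 106 , 190 , 298 , 430 , 586
D3: 84 , 108 , 132 , 156
D4: 24 , 24 , 24
The fourth differences are constant (24).
156 + 24 = 180;  586 + 180 = 766;  1673 + 766 = 2439;  4040 + 2439 = 6479

6479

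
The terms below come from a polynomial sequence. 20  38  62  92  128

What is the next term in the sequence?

18  24  30  36
6  6  6
Constant second difference = 6, so extend:
36 + 6 = 42;  128 + 42 = 170

170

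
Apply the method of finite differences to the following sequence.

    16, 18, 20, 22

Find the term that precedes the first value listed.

14

Δ: 2, 2, 2
The first differences are constant at 2.
Work back: 16 − 2 = 14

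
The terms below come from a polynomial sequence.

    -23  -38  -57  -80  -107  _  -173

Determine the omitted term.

Using the first 5 terms:
Δ: -15, -19, -23, -27
Δ²: -4, -4, -4
Constant second difference = -4.
Extend forward: -27 − 4 = -31;  -107 − 31 = -138

-138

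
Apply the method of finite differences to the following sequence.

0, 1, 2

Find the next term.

D1: 1, 1
Constant first difference = 1, so extend:
2 + 1 = 3

3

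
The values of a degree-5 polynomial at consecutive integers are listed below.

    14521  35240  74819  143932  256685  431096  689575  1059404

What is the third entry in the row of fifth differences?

480

D1: 20719, 39579, 69113, 112753, 174411, 258479, 369829
D2: 18860, 29534, 43640, 61658, 84068, 111350
D3: 10674, 14106, 18018, 22410, 27282
D4: 3432, 3912, 4392, 4872
D5: 480, 480, 480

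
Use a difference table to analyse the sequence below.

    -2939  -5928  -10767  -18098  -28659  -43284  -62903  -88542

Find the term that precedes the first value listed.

Δ: -2989, -4839, -7331, -10561, -14625, -19619, -25639
Δ²: -1850, -2492, -3230, -4064, -4994, -6020
Δ³: -642, -738, -834, -930, -1026
Δ⁴: -96, -96, -96, -96
The fourth differences are constant at -96.
Work back: -642 + 96 = -546;  -1850 + 546 = -1304;  -2989 + 1304 = -1685;  -2939 + 1685 = -1254

-1254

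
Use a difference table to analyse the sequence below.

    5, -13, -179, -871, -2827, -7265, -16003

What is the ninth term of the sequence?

-57371

First differences: -18, -166, -692, -1956, -4438, -8738
Second differences: -148, -526, -1264, -2482, -4300
Third differences: -378, -738, -1218, -1818
Fourth differences: -360, -480, -600
Fifth differences: -120, -120
Constant fifth difference = -120, so extend:
-600 − 120 = -720;  -1818 − 720 = -2538;  -4300 − 2538 = -6838;  -8738 − 6838 = -15576;  -16003 − 15576 = -31579
-720 − 120 = -840;  -2538 − 840 = -3378;  -6838 − 3378 = -10216;  -15576 − 10216 = -25792;  -31579 − 25792 = -57371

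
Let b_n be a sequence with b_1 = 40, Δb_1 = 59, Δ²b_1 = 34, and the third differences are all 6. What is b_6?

735

Build the table forward from the leading diagonal:
D3: 6, 6, 6, 6, 6, 6
D2: 34, 40, 46, 52, 58, 64
D1: 59, 93, 133, 179, 231, 289
b: 40, 99, 192, 325, 504, 735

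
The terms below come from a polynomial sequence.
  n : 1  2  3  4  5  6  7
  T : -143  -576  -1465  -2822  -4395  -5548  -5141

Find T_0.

Δ: -433, -889, -1357, -1573, -1153, 407
Δ²: -456, -468, -216, 420, 1560
Δ³: -12, 252, 636, 1140
Δ⁴: 264, 384, 504
Δ⁵: 120, 120
The fifth differences are constant at 120.
Work back: 264 − 120 = 144;  -12 − 144 = -156;  -456 + 156 = -300;  -433 + 300 = -133;  -143 + 133 = -10

-10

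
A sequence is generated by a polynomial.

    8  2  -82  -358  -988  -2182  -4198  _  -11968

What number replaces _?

-7342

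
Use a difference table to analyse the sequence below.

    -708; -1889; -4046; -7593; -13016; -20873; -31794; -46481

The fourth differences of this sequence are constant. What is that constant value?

D1: -1181, -2157, -3547, -5423, -7857, -10921, -14687
D2: -976, -1390, -1876, -2434, -3064, -3766
D3: -414, -486, -558, -630, -702
D4: -72, -72, -72, -72

-72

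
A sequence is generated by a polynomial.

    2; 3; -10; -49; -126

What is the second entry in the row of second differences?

First differences: 1, -13, -39, -77
Second differences: -14, -26, -38
Third differences: -12, -12

-26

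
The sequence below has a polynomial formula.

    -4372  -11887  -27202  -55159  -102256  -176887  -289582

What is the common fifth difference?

-240

First differences: -7515, -15315, -27957, -47097, -74631, -112695
Second differences: -7800, -12642, -19140, -27534, -38064
Third differences: -4842, -6498, -8394, -10530
Fourth differences: -1656, -1896, -2136
Fifth differences: -240, -240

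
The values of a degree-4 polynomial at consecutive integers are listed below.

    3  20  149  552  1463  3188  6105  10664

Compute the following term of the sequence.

Δ: 17  129  403  911  1725  2917  4559
Δ²: 112  274  508  814  1192  1642
Δ³: 162  234  306  378  450
Δ⁴: 72  72  72  72
Fourth differences constant at 72.
450 + 72 = 522;  1642 + 522 = 2164;  4559 + 2164 = 6723;  10664 + 6723 = 17387

17387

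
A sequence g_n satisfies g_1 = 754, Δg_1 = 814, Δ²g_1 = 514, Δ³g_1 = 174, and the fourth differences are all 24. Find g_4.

4912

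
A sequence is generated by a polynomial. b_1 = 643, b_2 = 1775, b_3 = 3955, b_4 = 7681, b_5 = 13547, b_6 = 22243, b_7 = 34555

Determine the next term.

51365

1132 , 2180 , 3726 , 5866 , 8696 , 12312
1048 , 1546 , 2140 , 2830 , 3616
498 , 594 , 690 , 786
96 , 96 , 96
Constant fourth difference = 96, so extend:
786 + 96 = 882;  3616 + 882 = 4498;  12312 + 4498 = 16810;  34555 + 16810 = 51365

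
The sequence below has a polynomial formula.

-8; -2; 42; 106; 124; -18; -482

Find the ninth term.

-3264

First differences: 6, 44, 64, 18, -142, -464
Second differences: 38, 20, -46, -160, -322
Third differences: -18, -66, -114, -162
Fourth differences: -48, -48, -48
The fourth differences are constant (-48).
-162 − 48 = -210;  -322 − 210 = -532;  -464 − 532 = -996;  -482 − 996 = -1478
-210 − 48 = -258;  -532 − 258 = -790;  -996 − 790 = -1786;  -1478 − 1786 = -3264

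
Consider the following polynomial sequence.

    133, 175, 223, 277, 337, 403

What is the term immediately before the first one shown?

97

First differences: 42, 48, 54, 60, 66
Second differences: 6, 6, 6, 6
The second differences are constant at 6.
Work back: 42 − 6 = 36;  133 − 36 = 97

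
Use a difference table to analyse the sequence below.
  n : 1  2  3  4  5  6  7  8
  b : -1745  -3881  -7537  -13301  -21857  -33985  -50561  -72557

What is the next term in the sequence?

-101041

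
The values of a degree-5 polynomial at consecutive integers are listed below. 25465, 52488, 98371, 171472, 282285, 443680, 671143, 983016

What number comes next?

D1: 27023, 45883, 73101, 110813, 161395, 227463, 311873
D2: 18860, 27218, 37712, 50582, 66068, 84410
D3: 8358, 10494, 12870, 15486, 18342
D4: 2136, 2376, 2616, 2856
D5: 240, 240, 240
Fifth differences constant at 240.
2856 + 240 = 3096;  18342 + 3096 = 21438;  84410 + 21438 = 105848;  311873 + 105848 = 417721;  983016 + 417721 = 1400737

1400737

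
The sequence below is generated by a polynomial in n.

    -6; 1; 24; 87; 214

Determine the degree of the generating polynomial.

3

7, 23, 63, 127
16, 40, 64
24, 24
The third differences are constant, so the polynomial has degree 3.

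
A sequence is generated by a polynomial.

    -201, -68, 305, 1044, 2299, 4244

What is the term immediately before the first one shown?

First differences: 133, 373, 739, 1255, 1945
Second differences: 240, 366, 516, 690
Third differences: 126, 150, 174
Fourth differences: 24, 24
The fourth differences are constant at 24.
Work back: 126 − 24 = 102;  240 − 102 = 138;  133 − 138 = -5;  -201 + 5 = -196

-196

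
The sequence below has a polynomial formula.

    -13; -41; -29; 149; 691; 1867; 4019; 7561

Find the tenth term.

20831

Δ: -28, 12, 178, 542, 1176, 2152, 3542
Δ²: 40, 166, 364, 634, 976, 1390
Δ³: 126, 198, 270, 342, 414
Δ⁴: 72, 72, 72, 72
Constant fourth difference = 72, so extend:
414 + 72 = 486;  1390 + 486 = 1876;  3542 + 1876 = 5418;  7561 + 5418 = 12979
486 + 72 = 558;  1876 + 558 = 2434;  5418 + 2434 = 7852;  12979 + 7852 = 20831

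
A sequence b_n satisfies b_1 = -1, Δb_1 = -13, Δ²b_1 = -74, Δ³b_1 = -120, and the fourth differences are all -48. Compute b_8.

-7526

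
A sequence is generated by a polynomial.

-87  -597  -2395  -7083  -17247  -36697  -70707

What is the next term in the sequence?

-126255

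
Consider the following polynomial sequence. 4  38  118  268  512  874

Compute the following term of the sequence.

Δ: 34  80  150  244  362
Δ²: 46  70  94  118
Δ³: 24  24  24
Constant third difference = 24, so extend:
118 + 24 = 142;  362 + 142 = 504;  874 + 504 = 1378

1378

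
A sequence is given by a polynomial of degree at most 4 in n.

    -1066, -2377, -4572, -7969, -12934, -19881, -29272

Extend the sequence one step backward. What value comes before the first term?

-1311  -2195  -3397  -4965  -6947  -9391
-884  -1202  -1568  -1982  -2444
-318  -366  -414  -462
-48  -48  -48
The fourth differences are constant at -48.
Work back: -318 + 48 = -270;  -884 + 270 = -614;  -1311 + 614 = -697;  -1066 + 697 = -369

-369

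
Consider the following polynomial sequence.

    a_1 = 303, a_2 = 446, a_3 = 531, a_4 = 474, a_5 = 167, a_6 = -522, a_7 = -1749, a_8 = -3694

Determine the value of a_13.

-32169

143, 85, -57, -307, -689, -1227, -1945
-58, -142, -250, -382, -538, -718
-84, -108, -132, -156, -180
-24, -24, -24, -24
Constant fourth difference = -24, so extend:
-180 − 24 = -204;  -718 − 204 = -922;  -1945 − 922 = -2867;  -3694 − 2867 = -6561
-204 − 24 = -228;  -922 − 228 = -1150;  -2867 − 1150 = -4017;  -6561 − 4017 = -10578
-228 − 24 = -252;  -1150 − 252 = -1402;  -4017 − 1402 = -5419;  -10578 − 5419 = -15997
-252 − 24 = -276;  -1402 − 276 = -1678;  -5419 − 1678 = -7097;  -15997 − 7097 = -23094
-276 − 24 = -300;  -1678 − 300 = -1978;  -7097 − 1978 = -9075;  -23094 − 9075 = -32169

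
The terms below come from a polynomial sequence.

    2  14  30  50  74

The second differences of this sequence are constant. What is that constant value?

Δ: 12, 16, 20, 24
Δ²: 4, 4, 4

4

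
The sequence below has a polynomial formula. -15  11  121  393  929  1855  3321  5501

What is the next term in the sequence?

8593

Δ: 26  110  272  536  926  1466  2180
Δ²: 84  162  264  390  540  714
Δ³: 78  102  126  150  174
Δ⁴: 24  24  24  24
Constant fourth difference = 24, so extend:
174 + 24 = 198;  714 + 198 = 912;  2180 + 912 = 3092;  5501 + 3092 = 8593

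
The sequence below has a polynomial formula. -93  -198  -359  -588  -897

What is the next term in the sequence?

-1298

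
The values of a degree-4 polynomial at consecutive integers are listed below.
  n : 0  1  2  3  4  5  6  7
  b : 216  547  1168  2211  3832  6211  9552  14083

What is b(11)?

49507

Δ: 331  621  1043  1621  2379  3341  4531
Δ²: 290  422  578  758  962  1190
Δ³: 132  156  180  204  228
Δ⁴: 24  24  24  24
Fourth differences constant at 24.
228 + 24 = 252;  1190 + 252 = 1442;  4531 + 1442 = 5973;  14083 + 5973 = 20056
252 + 24 = 276;  1442 + 276 = 1718;  5973 + 1718 = 7691;  20056 + 7691 = 27747
276 + 24 = 300;  1718 + 300 = 2018;  7691 + 2018 = 9709;  27747 + 9709 = 37456
300 + 24 = 324;  2018 + 324 = 2342;  9709 + 2342 = 12051;  37456 + 12051 = 49507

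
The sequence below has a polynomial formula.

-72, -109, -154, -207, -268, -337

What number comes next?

-414

-37, -45, -53, -61, -69
-8, -8, -8, -8
Constant second difference = -8, so extend:
-69 − 8 = -77;  -337 − 77 = -414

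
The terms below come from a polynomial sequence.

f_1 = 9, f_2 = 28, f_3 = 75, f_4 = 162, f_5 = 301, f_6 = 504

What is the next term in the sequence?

783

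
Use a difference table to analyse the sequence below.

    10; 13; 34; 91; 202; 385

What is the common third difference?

Δ: 3, 21, 57, 111, 183
Δ²: 18, 36, 54, 72
Δ³: 18, 18, 18

18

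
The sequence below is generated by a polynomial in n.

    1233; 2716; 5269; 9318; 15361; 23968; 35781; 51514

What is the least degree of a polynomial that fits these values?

4

1483, 2553, 4049, 6043, 8607, 11813, 15733
1070, 1496, 1994, 2564, 3206, 3920
426, 498, 570, 642, 714
72, 72, 72, 72
The fourth differences are constant, so the polynomial has degree 4.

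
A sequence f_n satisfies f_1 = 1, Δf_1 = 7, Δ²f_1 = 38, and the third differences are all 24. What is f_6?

656

Build the table forward from the leading diagonal:
Third differences: 24, 24, 24, 24, 24, 24
Second differences: 38, 62, 86, 110, 134, 158
First differences: 7, 45, 107, 193, 303, 437
f: 1, 8, 53, 160, 353, 656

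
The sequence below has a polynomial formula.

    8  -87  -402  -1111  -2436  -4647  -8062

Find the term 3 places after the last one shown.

-95, -315, -709, -1325, -2211, -3415
-220, -394, -616, -886, -1204
-174, -222, -270, -318
-48, -48, -48
Constant fourth difference = -48, so extend:
-318 − 48 = -366;  -1204 − 366 = -1570;  -3415 − 1570 = -4985;  -8062 − 4985 = -13047
-366 − 48 = -414;  -1570 − 414 = -1984;  -4985 − 1984 = -6969;  -13047 − 6969 = -20016
-414 − 48 = -462;  -1984 − 462 = -2446;  -6969 − 2446 = -9415;  -20016 − 9415 = -29431

-29431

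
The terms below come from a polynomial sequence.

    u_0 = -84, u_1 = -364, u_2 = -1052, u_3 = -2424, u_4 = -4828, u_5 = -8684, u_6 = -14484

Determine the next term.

D1: -280, -688, -1372, -2404, -3856, -5800
D2: -408, -684, -1032, -1452, -1944
D3: -276, -348, -420, -492
D4: -72, -72, -72
The fourth differences are constant (-72).
-492 − 72 = -564;  -1944 − 564 = -2508;  -5800 − 2508 = -8308;  -14484 − 8308 = -22792

-22792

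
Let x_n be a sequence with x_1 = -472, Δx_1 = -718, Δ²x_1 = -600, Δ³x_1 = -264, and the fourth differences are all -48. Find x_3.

-2508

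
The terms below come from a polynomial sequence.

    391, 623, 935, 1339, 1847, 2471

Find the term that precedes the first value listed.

Δ: 232, 312, 404, 508, 624
Δ²: 80, 92, 104, 116
Δ³: 12, 12, 12
The third differences are constant at 12.
Work back: 80 − 12 = 68;  232 − 68 = 164;  391 − 164 = 227

227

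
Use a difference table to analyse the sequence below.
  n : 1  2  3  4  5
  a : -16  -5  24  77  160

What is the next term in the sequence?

279

D1: 11, 29, 53, 83
D2: 18, 24, 30
D3: 6, 6
The third differences are constant (6).
30 + 6 = 36;  83 + 36 = 119;  160 + 119 = 279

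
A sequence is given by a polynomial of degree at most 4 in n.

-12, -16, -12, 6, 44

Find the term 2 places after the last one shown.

204

Δ: -4, 4, 18, 38
Δ²: 8, 14, 20
Δ³: 6, 6
Constant third difference = 6, so extend:
20 + 6 = 26;  38 + 26 = 64;  44 + 64 = 108
26 + 6 = 32;  64 + 32 = 96;  108 + 96 = 204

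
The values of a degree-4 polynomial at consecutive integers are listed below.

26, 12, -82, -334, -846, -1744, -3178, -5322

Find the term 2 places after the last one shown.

D1: -14, -94, -252, -512, -898, -1434, -2144
D2: -80, -158, -260, -386, -536, -710
D3: -78, -102, -126, -150, -174
D4: -24, -24, -24, -24
Constant fourth difference = -24, so extend:
-174 − 24 = -198;  -710 − 198 = -908;  -2144 − 908 = -3052;  -5322 − 3052 = -8374
-198 − 24 = -222;  -908 − 222 = -1130;  -3052 − 1130 = -4182;  -8374 − 4182 = -12556

-12556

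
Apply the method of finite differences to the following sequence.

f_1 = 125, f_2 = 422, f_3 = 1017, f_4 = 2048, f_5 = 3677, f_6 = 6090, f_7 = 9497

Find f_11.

38105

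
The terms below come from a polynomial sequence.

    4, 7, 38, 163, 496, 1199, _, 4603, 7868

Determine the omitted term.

2482

Using the first 6 terms:
D1: 3, 31, 125, 333, 703
D2: 28, 94, 208, 370
D3: 66, 114, 162
D4: 48, 48
Constant fourth difference = 48.
Extend forward: 162 + 48 = 210;  370 + 210 = 580;  703 + 580 = 1283;  1199 + 1283 = 2482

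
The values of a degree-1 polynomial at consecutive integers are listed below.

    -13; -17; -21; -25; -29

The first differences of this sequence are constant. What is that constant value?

-4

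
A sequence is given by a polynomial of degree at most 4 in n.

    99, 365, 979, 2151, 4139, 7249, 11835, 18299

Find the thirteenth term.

96219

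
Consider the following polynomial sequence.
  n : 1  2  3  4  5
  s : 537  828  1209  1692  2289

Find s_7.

3873

Δ: 291, 381, 483, 597
Δ²: 90, 102, 114
Δ³: 12, 12
The third differences are constant (12).
114 + 12 = 126;  597 + 126 = 723;  2289 + 723 = 3012
126 + 12 = 138;  723 + 138 = 861;  3012 + 861 = 3873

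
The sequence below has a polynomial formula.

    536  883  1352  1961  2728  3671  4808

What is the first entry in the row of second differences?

D1: 347, 469, 609, 767, 943, 1137
D2: 122, 140, 158, 176, 194
D3: 18, 18, 18, 18

122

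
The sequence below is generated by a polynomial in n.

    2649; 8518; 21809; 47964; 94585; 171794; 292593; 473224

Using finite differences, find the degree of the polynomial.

5869, 13291, 26155, 46621, 77209, 120799, 180631
7422, 12864, 20466, 30588, 43590, 59832
5442, 7602, 10122, 13002, 16242
2160, 2520, 2880, 3240
360, 360, 360
The fifth differences are constant, so the polynomial has degree 5.

5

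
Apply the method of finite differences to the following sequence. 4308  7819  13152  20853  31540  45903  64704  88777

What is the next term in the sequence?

First differences: 3511 , 5333 , 7701 , 10687 , 14363 , 18801 , 24073
Second differences: 1822 , 2368 , 2986 , 3676 , 4438 , 5272
Third differences: 546 , 618 , 690 , 762 , 834
Fourth differences: 72 , 72 , 72 , 72
Constant fourth difference = 72, so extend:
834 + 72 = 906;  5272 + 906 = 6178;  24073 + 6178 = 30251;  88777 + 30251 = 119028

119028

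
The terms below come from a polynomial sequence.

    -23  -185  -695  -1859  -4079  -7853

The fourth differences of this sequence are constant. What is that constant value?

First differences: -162, -510, -1164, -2220, -3774
Second differences: -348, -654, -1056, -1554
Third differences: -306, -402, -498
Fourth differences: -96, -96

-96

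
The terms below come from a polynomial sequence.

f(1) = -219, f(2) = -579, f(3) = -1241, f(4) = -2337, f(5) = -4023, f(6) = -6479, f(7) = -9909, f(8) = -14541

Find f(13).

First differences: -360 , -662 , -1096 , -1686 , -2456 , -3430 , -4632
Second differences: -302 , -434 , -590 , -770 , -974 , -1202
Third differences: -132 , -156 , -180 , -204 , -228
Fourth differences: -24 , -24 , -24 , -24
Fourth differences constant at -24.
-228 − 24 = -252;  -1202 − 252 = -1454;  -4632 − 1454 = -6086;  -14541 − 6086 = -20627
-252 − 24 = -276;  -1454 − 276 = -1730;  -6086 − 1730 = -7816;  -20627 − 7816 = -28443
-276 − 24 = -300;  -1730 − 300 = -2030;  -7816 − 2030 = -9846;  -28443 − 9846 = -38289
-300 − 24 = -324;  -2030 − 324 = -2354;  -9846 − 2354 = -12200;  -38289 − 12200 = -50489
-324 − 24 = -348;  -2354 − 348 = -2702;  -12200 − 2702 = -14902;  -50489 − 14902 = -65391

-65391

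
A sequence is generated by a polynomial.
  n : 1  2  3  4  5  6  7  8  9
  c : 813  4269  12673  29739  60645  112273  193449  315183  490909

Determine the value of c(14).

2849529

Δ: 3456  8404  17066  30906  51628  81176  121734  175726
Δ²: 4948  8662  13840  20722  29548  40558  53992
Δ³: 3714  5178  6882  8826  11010  13434
Δ⁴: 1464  1704  1944  2184  2424
Δ⁵: 240  240  240  240
The fifth differences are constant (240).
2424 + 240 = 2664;  13434 + 2664 = 16098;  53992 + 16098 = 70090;  175726 + 70090 = 245816;  490909 + 245816 = 736725
2664 + 240 = 2904;  16098 + 2904 = 19002;  70090 + 19002 = 89092;  245816 + 89092 = 334908;  736725 + 334908 = 1071633
2904 + 240 = 3144;  19002 + 3144 = 22146;  89092 + 22146 = 111238;  334908 + 111238 = 446146;  1071633 + 446146 = 1517779
3144 + 240 = 3384;  22146 + 3384 = 25530;  111238 + 25530 = 136768;  446146 + 136768 = 582914;  1517779 + 582914 = 2100693
3384 + 240 = 3624;  25530 + 3624 = 29154;  136768 + 29154 = 165922;  582914 + 165922 = 748836;  2100693 + 748836 = 2849529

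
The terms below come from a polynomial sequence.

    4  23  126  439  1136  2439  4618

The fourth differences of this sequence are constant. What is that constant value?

48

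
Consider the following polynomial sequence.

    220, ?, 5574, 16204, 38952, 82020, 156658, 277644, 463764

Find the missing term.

1428

Using the last 7 terms:
First differences: 10630, 22748, 43068, 74638, 120986, 186120
Second differences: 12118, 20320, 31570, 46348, 65134
Third differences: 8202, 11250, 14778, 18786
Fourth differences: 3048, 3528, 4008
Fifth differences: 480, 480
Constant fifth difference = 480.
Extend backward: 3048 − 480 = 2568;  8202 − 2568 = 5634;  12118 − 5634 = 6484;  10630 − 6484 = 4146;  5574 − 4146 = 1428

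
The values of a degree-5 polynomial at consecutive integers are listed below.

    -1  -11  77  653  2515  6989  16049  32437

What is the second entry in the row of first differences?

88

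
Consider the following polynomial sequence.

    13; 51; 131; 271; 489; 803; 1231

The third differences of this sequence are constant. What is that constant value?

18

Δ: 38, 80, 140, 218, 314, 428
Δ²: 42, 60, 78, 96, 114
Δ³: 18, 18, 18, 18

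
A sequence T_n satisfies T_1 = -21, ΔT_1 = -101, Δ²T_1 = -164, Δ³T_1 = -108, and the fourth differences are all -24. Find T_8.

Build the table forward from the leading diagonal:
Δ⁴: -24  -24  -24  -24  -24  -24  -24  -24
Δ³: -108  -132  -156  -180  -204  -228  -252  -276
Δ²: -164  -272  -404  -560  -740  -944  -1172  -1424
Δ: -101  -265  -537  -941  -1501  -2241  -3185  -4357
T: -21  -122  -387  -924  -1865  -3366  -5607  -8792

-8792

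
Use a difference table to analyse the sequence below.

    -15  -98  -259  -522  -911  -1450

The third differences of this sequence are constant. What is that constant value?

First differences: -83, -161, -263, -389, -539
Second differences: -78, -102, -126, -150
Third differences: -24, -24, -24

-24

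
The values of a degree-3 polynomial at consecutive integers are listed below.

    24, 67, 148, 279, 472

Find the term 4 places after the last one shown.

2104

Δ: 43 , 81 , 131 , 193
Δ²: 38 , 50 , 62
Δ³: 12 , 12
The third differences are constant (12).
62 + 12 = 74;  193 + 74 = 267;  472 + 267 = 739
74 + 12 = 86;  267 + 86 = 353;  739 + 353 = 1092
86 + 12 = 98;  353 + 98 = 451;  1092 + 451 = 1543
98 + 12 = 110;  451 + 110 = 561;  1543 + 561 = 2104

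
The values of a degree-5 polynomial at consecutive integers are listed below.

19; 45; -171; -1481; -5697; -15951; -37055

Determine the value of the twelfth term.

-636705

First differences: 26  -216  -1310  -4216  -10254  -21104
Second differences: -242  -1094  -2906  -6038  -10850
Third differences: -852  -1812  -3132  -4812
Fourth differences: -960  -1320  -1680
Fifth differences: -360  -360
Constant fifth difference = -360, so extend:
-1680 − 360 = -2040;  -4812 − 2040 = -6852;  -10850 − 6852 = -17702;  -21104 − 17702 = -38806;  -37055 − 38806 = -75861
-2040 − 360 = -2400;  -6852 − 2400 = -9252;  -17702 − 9252 = -26954;  -38806 − 26954 = -65760;  -75861 − 65760 = -141621
-2400 − 360 = -2760;  -9252 − 2760 = -12012;  -26954 − 12012 = -38966;  -65760 − 38966 = -104726;  -141621 − 104726 = -246347
-2760 − 360 = -3120;  -12012 − 3120 = -15132;  -38966 − 15132 = -54098;  -104726 − 54098 = -158824;  -246347 − 158824 = -405171
-3120 − 360 = -3480;  -15132 − 3480 = -18612;  -54098 − 18612 = -72710;  -158824 − 72710 = -231534;  -405171 − 231534 = -636705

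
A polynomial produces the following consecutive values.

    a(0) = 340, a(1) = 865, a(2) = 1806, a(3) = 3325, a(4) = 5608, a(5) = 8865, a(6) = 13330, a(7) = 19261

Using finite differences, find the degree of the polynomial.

4

D1: 525, 941, 1519, 2283, 3257, 4465, 5931
D2: 416, 578, 764, 974, 1208, 1466
D3: 162, 186, 210, 234, 258
D4: 24, 24, 24, 24
The fourth differences are constant, so the polynomial has degree 4.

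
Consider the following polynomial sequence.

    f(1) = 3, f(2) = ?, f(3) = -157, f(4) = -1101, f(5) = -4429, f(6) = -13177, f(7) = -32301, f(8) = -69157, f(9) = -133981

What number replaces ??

-1

Using the last 7 terms:
D1: -944, -3328, -8748, -19124, -36856, -64824
D2: -2384, -5420, -10376, -17732, -27968
D3: -3036, -4956, -7356, -10236
D4: -1920, -2400, -2880
D5: -480, -480
Constant fifth difference = -480.
Extend backward: -1920 + 480 = -1440;  -3036 + 1440 = -1596;  -2384 + 1596 = -788;  -944 + 788 = -156;  -157 + 156 = -1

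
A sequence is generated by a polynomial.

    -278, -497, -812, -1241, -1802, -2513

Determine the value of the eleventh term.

-8948

Δ: -219 , -315 , -429 , -561 , -711
Δ²: -96 , -114 , -132 , -150
Δ³: -18 , -18 , -18
Constant third difference = -18, so extend:
-150 − 18 = -168;  -711 − 168 = -879;  -2513 − 879 = -3392
-168 − 18 = -186;  -879 − 186 = -1065;  -3392 − 1065 = -4457
-186 − 18 = -204;  -1065 − 204 = -1269;  -4457 − 1269 = -5726
-204 − 18 = -222;  -1269 − 222 = -1491;  -5726 − 1491 = -7217
-222 − 18 = -240;  -1491 − 240 = -1731;  -7217 − 1731 = -8948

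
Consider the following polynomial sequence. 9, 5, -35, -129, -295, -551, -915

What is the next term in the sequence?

D1: -4 , -40 , -94 , -166 , -256 , -364
D2: -36 , -54 , -72 , -90 , -108
D3: -18 , -18 , -18 , -18
The third differences are constant (-18).
-108 − 18 = -126;  -364 − 126 = -490;  -915 − 490 = -1405

-1405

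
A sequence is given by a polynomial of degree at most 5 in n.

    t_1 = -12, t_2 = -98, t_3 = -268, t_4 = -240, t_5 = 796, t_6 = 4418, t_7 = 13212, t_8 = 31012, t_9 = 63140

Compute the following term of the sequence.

First differences: -86  -170  28  1036  3622  8794  17800  32128
Second differences: -84  198  1008  2586  5172  9006  14328
Third differences: 282  810  1578  2586  3834  5322
Fourth differences: 528  768  1008  1248  1488
Fifth differences: 240  240  240  240
Fifth differences constant at 240.
1488 + 240 = 1728;  5322 + 1728 = 7050;  14328 + 7050 = 21378;  32128 + 21378 = 53506;  63140 + 53506 = 116646

116646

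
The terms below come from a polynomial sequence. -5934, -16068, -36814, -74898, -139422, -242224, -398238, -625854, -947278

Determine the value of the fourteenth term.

-5051208

Δ: -10134, -20746, -38084, -64524, -102802, -156014, -227616, -321424
Δ²: -10612, -17338, -26440, -38278, -53212, -71602, -93808
Δ³: -6726, -9102, -11838, -14934, -18390, -22206
Δ⁴: -2376, -2736, -3096, -3456, -3816
Δ⁵: -360, -360, -360, -360
Fifth differences constant at -360.
-3816 − 360 = -4176;  -22206 − 4176 = -26382;  -93808 − 26382 = -120190;  -321424 − 120190 = -441614;  -947278 − 441614 = -1388892
-4176 − 360 = -4536;  -26382 − 4536 = -30918;  -120190 − 30918 = -151108;  -441614 − 151108 = -592722;  -1388892 − 592722 = -1981614
-4536 − 360 = -4896;  -30918 − 4896 = -35814;  -151108 − 35814 = -186922;  -592722 − 186922 = -779644;  -1981614 − 779644 = -2761258
-4896 − 360 = -5256;  -35814 − 5256 = -41070;  -186922 − 41070 = -227992;  -779644 − 227992 = -1007636;  -2761258 − 1007636 = -3768894
-5256 − 360 = -5616;  -41070 − 5616 = -46686;  -227992 − 46686 = -274678;  -1007636 − 274678 = -1282314;  -3768894 − 1282314 = -5051208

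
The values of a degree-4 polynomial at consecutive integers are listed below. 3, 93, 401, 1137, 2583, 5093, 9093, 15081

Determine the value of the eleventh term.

51033

D1: 90  308  736  1446  2510  4000  5988
D2: 218  428  710  1064  1490  1988
D3: 210  282  354  426  498
D4: 72  72  72  72
The fourth differences are constant (72).
498 + 72 = 570;  1988 + 570 = 2558;  5988 + 2558 = 8546;  15081 + 8546 = 23627
570 + 72 = 642;  2558 + 642 = 3200;  8546 + 3200 = 11746;  23627 + 11746 = 35373
642 + 72 = 714;  3200 + 714 = 3914;  11746 + 3914 = 15660;  35373 + 15660 = 51033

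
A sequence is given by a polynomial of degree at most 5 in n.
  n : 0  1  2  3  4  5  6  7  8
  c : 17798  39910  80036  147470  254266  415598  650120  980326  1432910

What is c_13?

6805150

D1: 22112, 40126, 67434, 106796, 161332, 234522, 330206, 452584
D2: 18014, 27308, 39362, 54536, 73190, 95684, 122378
D3: 9294, 12054, 15174, 18654, 22494, 26694
D4: 2760, 3120, 3480, 3840, 4200
D5: 360, 360, 360, 360
Constant fifth difference = 360, so extend:
4200 + 360 = 4560;  26694 + 4560 = 31254;  122378 + 31254 = 153632;  452584 + 153632 = 606216;  1432910 + 606216 = 2039126
4560 + 360 = 4920;  31254 + 4920 = 36174;  153632 + 36174 = 189806;  606216 + 189806 = 796022;  2039126 + 796022 = 2835148
4920 + 360 = 5280;  36174 + 5280 = 41454;  189806 + 41454 = 231260;  796022 + 231260 = 1027282;  2835148 + 1027282 = 3862430
5280 + 360 = 5640;  41454 + 5640 = 47094;  231260 + 47094 = 278354;  1027282 + 278354 = 1305636;  3862430 + 1305636 = 5168066
5640 + 360 = 6000;  47094 + 6000 = 53094;  278354 + 53094 = 331448;  1305636 + 331448 = 1637084;  5168066 + 1637084 = 6805150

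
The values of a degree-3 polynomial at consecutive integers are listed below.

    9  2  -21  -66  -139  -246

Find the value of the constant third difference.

Δ: -7, -23, -45, -73, -107
Δ²: -16, -22, -28, -34
Δ³: -6, -6, -6

-6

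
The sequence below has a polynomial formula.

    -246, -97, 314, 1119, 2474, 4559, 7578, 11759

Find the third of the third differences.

180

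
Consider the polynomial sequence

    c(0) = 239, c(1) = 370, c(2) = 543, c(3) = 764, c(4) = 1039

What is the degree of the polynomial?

131, 173, 221, 275
42, 48, 54
6, 6
The third differences are constant, so the polynomial has degree 3.

3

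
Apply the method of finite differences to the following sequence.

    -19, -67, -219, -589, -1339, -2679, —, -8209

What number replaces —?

Using the first 6 terms:
First differences: -48  -152  -370  -750  -1340
Second differences: -104  -218  -380  -590
Third differences: -114  -162  -210
Fourth differences: -48  -48
Constant fourth difference = -48.
Extend forward: -210 − 48 = -258;  -590 − 258 = -848;  -1340 − 848 = -2188;  -2679 − 2188 = -4867

-4867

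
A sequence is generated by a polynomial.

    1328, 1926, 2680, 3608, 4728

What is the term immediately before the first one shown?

First differences: 598  754  928  1120
Second differences: 156  174  192
Third differences: 18  18
The third differences are constant at 18.
Work back: 156 − 18 = 138;  598 − 138 = 460;  1328 − 460 = 868

868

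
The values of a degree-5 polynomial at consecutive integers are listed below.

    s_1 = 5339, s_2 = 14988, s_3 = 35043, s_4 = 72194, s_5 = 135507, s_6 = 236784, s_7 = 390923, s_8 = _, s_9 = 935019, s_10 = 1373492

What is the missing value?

616278

Using the first 7 terms:
D1: 9649  20055  37151  63313  101277  154139
D2: 10406  17096  26162  37964  52862
D3: 6690  9066  11802  14898
D4: 2376  2736  3096
D5: 360  360
Constant fifth difference = 360.
Extend forward: 3096 + 360 = 3456;  14898 + 3456 = 18354;  52862 + 18354 = 71216;  154139 + 71216 = 225355;  390923 + 225355 = 616278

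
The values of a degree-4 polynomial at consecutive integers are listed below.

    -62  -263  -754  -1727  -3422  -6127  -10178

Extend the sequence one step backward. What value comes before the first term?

-7

D1: -201  -491  -973  -1695  -2705  -4051
D2: -290  -482  -722  -1010  -1346
D3: -192  -240  -288  -336
D4: -48  -48  -48
The fourth differences are constant at -48.
Work back: -192 + 48 = -144;  -290 + 144 = -146;  -201 + 146 = -55;  -62 + 55 = -7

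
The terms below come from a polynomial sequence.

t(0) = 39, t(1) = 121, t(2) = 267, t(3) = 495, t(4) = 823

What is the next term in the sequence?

1269

First differences: 82  146  228  328
Second differences: 64  82  100
Third differences: 18  18
Constant third difference = 18, so extend:
100 + 18 = 118;  328 + 118 = 446;  823 + 446 = 1269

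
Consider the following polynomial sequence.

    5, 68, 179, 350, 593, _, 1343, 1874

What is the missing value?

920

Using the first 5 terms:
D1: 63, 111, 171, 243
D2: 48, 60, 72
D3: 12, 12
Constant third difference = 12.
Extend forward: 72 + 12 = 84;  243 + 84 = 327;  593 + 327 = 920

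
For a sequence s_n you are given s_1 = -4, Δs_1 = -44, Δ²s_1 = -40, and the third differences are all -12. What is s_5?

Build the table forward from the leading diagonal:
Δ³: -12  -12  -12  -12  -12
Δ²: -40  -52  -64  -76  -88
Δ: -44  -84  -136  -200  -276
s: -4  -48  -132  -268  -468

-468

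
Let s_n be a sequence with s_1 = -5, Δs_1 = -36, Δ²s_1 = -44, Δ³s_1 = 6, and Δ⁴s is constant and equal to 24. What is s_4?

-239

Build the table forward from the leading diagonal:
Δ⁴: 24  24  24  24
Δ³: 6  30  54  78
Δ²: -44  -38  -8  46
Δ: -36  -80  -118  -126
s: -5  -41  -121  -239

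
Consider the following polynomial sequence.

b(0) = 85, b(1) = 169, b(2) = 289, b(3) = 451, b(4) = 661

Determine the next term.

First differences: 84, 120, 162, 210
Second differences: 36, 42, 48
Third differences: 6, 6
The third differences are constant (6).
48 + 6 = 54;  210 + 54 = 264;  661 + 264 = 925

925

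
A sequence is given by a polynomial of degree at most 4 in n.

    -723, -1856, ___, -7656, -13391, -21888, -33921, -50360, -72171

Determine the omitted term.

-4005

Using the last 6 terms:
Δ: -5735, -8497, -12033, -16439, -21811
Δ²: -2762, -3536, -4406, -5372
Δ³: -774, -870, -966
Δ⁴: -96, -96
Constant fourth difference = -96.
Extend backward: -774 + 96 = -678;  -2762 + 678 = -2084;  -5735 + 2084 = -3651;  -7656 + 3651 = -4005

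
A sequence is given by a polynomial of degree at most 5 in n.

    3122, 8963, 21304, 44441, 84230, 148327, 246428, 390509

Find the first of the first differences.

D1: 5841, 12341, 23137, 39789, 64097, 98101, 144081
D2: 6500, 10796, 16652, 24308, 34004, 45980
D3: 4296, 5856, 7656, 9696, 11976
D4: 1560, 1800, 2040, 2280
D5: 240, 240, 240

5841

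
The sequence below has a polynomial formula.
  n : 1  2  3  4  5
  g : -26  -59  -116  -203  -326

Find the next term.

-491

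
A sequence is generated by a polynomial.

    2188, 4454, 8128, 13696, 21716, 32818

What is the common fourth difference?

72

Δ: 2266, 3674, 5568, 8020, 11102
Δ²: 1408, 1894, 2452, 3082
Δ³: 486, 558, 630
Δ⁴: 72, 72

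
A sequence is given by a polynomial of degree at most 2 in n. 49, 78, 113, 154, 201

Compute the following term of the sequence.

254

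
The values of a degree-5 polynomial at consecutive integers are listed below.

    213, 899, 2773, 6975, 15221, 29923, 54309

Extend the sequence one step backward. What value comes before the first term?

D1: 686, 1874, 4202, 8246, 14702, 24386
D2: 1188, 2328, 4044, 6456, 9684
D3: 1140, 1716, 2412, 3228
D4: 576, 696, 816
D5: 120, 120
The fifth differences are constant at 120.
Work back: 576 − 120 = 456;  1140 − 456 = 684;  1188 − 684 = 504;  686 − 504 = 182;  213 − 182 = 31

31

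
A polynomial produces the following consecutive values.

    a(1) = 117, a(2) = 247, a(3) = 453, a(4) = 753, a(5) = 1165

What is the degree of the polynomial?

3

First differences: 130, 206, 300, 412
Second differences: 76, 94, 112
Third differences: 18, 18
The third differences are constant, so the polynomial has degree 3.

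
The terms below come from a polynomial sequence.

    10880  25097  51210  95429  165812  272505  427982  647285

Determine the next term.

948264

Δ: 14217  26113  44219  70383  106693  155477  219303
Δ²: 11896  18106  26164  36310  48784  63826
Δ³: 6210  8058  10146  12474  15042
Δ⁴: 1848  2088  2328  2568
Δ⁵: 240  240  240
Constant fifth difference = 240, so extend:
2568 + 240 = 2808;  15042 + 2808 = 17850;  63826 + 17850 = 81676;  219303 + 81676 = 300979;  647285 + 300979 = 948264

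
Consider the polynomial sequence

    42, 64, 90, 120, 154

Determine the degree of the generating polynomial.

2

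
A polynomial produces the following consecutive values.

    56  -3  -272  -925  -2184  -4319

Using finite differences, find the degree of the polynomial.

-59, -269, -653, -1259, -2135
-210, -384, -606, -876
-174, -222, -270
-48, -48
The fourth differences are constant, so the polynomial has degree 4.

4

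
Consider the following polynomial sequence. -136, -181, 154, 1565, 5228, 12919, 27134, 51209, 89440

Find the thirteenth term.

510164

-45, 335, 1411, 3663, 7691, 14215, 24075, 38231
380, 1076, 2252, 4028, 6524, 9860, 14156
696, 1176, 1776, 2496, 3336, 4296
480, 600, 720, 840, 960
120, 120, 120, 120
Fifth differences constant at 120.
960 + 120 = 1080;  4296 + 1080 = 5376;  14156 + 5376 = 19532;  38231 + 19532 = 57763;  89440 + 57763 = 147203
1080 + 120 = 1200;  5376 + 1200 = 6576;  19532 + 6576 = 26108;  57763 + 26108 = 83871;  147203 + 83871 = 231074
1200 + 120 = 1320;  6576 + 1320 = 7896;  26108 + 7896 = 34004;  83871 + 34004 = 117875;  231074 + 117875 = 348949
1320 + 120 = 1440;  7896 + 1440 = 9336;  34004 + 9336 = 43340;  117875 + 43340 = 161215;  348949 + 161215 = 510164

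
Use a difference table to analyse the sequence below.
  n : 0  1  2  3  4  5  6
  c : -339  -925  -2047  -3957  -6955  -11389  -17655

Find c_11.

-93685

-586  -1122  -1910  -2998  -4434  -6266
-536  -788  -1088  -1436  -1832
-252  -300  -348  -396
-48  -48  -48
Fourth differences constant at -48.
-396 − 48 = -444;  -1832 − 444 = -2276;  -6266 − 2276 = -8542;  -17655 − 8542 = -26197
-444 − 48 = -492;  -2276 − 492 = -2768;  -8542 − 2768 = -11310;  -26197 − 11310 = -37507
-492 − 48 = -540;  -2768 − 540 = -3308;  -11310 − 3308 = -14618;  -37507 − 14618 = -52125
-540 − 48 = -588;  -3308 − 588 = -3896;  -14618 − 3896 = -18514;  -52125 − 18514 = -70639
-588 − 48 = -636;  -3896 − 636 = -4532;  -18514 − 4532 = -23046;  -70639 − 23046 = -93685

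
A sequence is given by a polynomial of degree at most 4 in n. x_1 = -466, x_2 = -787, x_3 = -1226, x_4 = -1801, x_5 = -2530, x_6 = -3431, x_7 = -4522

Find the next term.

-5821

Δ: -321  -439  -575  -729  -901  -1091
Δ²: -118  -136  -154  -172  -190
Δ³: -18  -18  -18  -18
Third differences constant at -18.
-190 − 18 = -208;  -1091 − 208 = -1299;  -4522 − 1299 = -5821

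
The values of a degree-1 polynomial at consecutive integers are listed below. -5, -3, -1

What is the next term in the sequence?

1

2, 2
First differences constant at 2.
-1 + 2 = 1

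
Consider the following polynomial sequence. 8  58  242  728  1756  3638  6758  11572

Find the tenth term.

Δ: 50, 184, 486, 1028, 1882, 3120, 4814
Δ²: 134, 302, 542, 854, 1238, 1694
Δ³: 168, 240, 312, 384, 456
Δ⁴: 72, 72, 72, 72
Constant fourth difference = 72, so extend:
456 + 72 = 528;  1694 + 528 = 2222;  4814 + 2222 = 7036;  11572 + 7036 = 18608
528 + 72 = 600;  2222 + 600 = 2822;  7036 + 2822 = 9858;  18608 + 9858 = 28466

28466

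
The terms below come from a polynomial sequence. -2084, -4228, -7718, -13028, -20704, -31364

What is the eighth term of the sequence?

-64468

First differences: -2144  -3490  -5310  -7676  -10660
Second differences: -1346  -1820  -2366  -2984
Third differences: -474  -546  -618
Fourth differences: -72  -72
Constant fourth difference = -72, so extend:
-618 − 72 = -690;  -2984 − 690 = -3674;  -10660 − 3674 = -14334;  -31364 − 14334 = -45698
-690 − 72 = -762;  -3674 − 762 = -4436;  -14334 − 4436 = -18770;  -45698 − 18770 = -64468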